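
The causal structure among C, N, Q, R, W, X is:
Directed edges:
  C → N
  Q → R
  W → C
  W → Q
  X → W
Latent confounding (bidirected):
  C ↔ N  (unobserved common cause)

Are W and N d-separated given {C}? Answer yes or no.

Bayes-Ball from W | {C} reaches {N,Q,R,X}.
N ∈ reach(W|{C}) ⇒ W ⊥̸ N | {C}.

No — W and N are d-connected given {C}.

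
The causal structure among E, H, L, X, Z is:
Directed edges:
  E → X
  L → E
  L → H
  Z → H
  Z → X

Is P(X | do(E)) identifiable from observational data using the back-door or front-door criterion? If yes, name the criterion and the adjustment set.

desc(E)\{E}={X}; candidates ⊆ {H,L,Z}.
∅: E⊥X given ∅ in G with E→· removed — back-door holds.
P(X|do(E)) = P(X|E) — no adjustment needed.

P(X|do(E)): backdoor, adjust for ∅.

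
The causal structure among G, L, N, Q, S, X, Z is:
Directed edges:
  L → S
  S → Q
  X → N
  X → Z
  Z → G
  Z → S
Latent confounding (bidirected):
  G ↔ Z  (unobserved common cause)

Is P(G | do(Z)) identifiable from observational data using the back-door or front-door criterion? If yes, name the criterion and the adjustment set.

desc(Z)\{Z}={G,Q,S}; candidates ⊆ {L,N,X}.
Z↔G: latent back-door arc(s) into Z.
size 0: {}; under {} Z still reaches {G,N,X} ∋ G.
size 1: {L}, {N}, {X}; under {L} Z still reaches {G,N,X} ∋ G.
size 2: {L,N}, {L,X}, {N,X}; under {L,N} Z still reaches {G,X} ∋ G.
Z↔G cannot be blocked by any observed set — no back-door set.
No mediator lies on a directed Z→…→G path.
Neither criterion identifies P(G|do(Z)) in this graph.

P(G|do(Z)): not identifiable (no BD/FD set).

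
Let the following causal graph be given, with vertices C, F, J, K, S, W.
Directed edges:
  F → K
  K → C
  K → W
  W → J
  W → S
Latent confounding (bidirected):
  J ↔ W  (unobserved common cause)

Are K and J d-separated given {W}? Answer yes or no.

No — K and J are d-connected given {W}.

Bayes-Ball from K | {W} reaches {C,F,J}.
J ∈ reach(K|{W}) ⇒ K ⊥̸ J | {W}.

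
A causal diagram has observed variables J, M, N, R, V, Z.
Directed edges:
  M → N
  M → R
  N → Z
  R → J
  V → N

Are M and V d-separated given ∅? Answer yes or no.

Bayes-Ball from M | ∅ reaches {J,N,R,Z}.
V ∉ reach(M|∅) ⇒ M ⊥ V | ∅.

Yes — M ⊥ V | ∅.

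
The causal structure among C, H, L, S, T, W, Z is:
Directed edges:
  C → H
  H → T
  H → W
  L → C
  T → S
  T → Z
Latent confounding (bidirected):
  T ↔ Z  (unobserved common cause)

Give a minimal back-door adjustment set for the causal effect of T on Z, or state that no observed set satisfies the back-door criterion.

T→Z: no observed back-door set.

desc(T)\{T}={S,Z}; candidates ⊆ {C,H,L,W}.
T↔Z: latent back-door arc(s) into T.
size 0: {}; under {} T still reaches {C,H,L,W,Z} ∋ Z.
size 1: {C}, {H}, {L} …(+1); under {C} T still reaches {H,W,Z} ∋ Z.
size 2: {C,H}, {C,L}, {C,W} …(+3); under {C,H} T still reaches {Z} ∋ Z.
T↔Z cannot be blocked by any observed set — no back-door set.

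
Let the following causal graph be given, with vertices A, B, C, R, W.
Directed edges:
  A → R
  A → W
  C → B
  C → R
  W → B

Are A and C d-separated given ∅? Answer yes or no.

Yes — A ⊥ C | ∅.

Bayes-Ball from A | ∅ reaches {B,R,W}.
C ∉ reach(A|∅) ⇒ A ⊥ C | ∅.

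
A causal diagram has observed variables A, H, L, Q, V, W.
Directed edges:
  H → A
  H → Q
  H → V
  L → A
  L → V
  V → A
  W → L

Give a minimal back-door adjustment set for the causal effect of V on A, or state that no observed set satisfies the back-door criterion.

desc(V)\{V}={A}; candidates ⊆ {H,L,Q,W}.
size 0: {}; under {} V still reaches {A,H,L,Q,W} ∋ A.
size 1: {H}, {L}, {Q} …(+1); under {H} V still reaches {A,L,W} ∋ A.
{H,L}: V⊥A given {H,L} in G with V→· removed — back-door holds.

V→A: minimal back-door set {H, L}.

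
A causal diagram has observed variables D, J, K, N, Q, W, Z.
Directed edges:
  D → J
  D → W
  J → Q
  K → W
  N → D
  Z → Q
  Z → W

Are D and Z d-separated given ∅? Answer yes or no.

Bayes-Ball from D | ∅ reaches {J,N,Q,W}.
Z ∉ reach(D|∅) ⇒ D ⊥ Z | ∅.

Yes — D ⊥ Z | ∅.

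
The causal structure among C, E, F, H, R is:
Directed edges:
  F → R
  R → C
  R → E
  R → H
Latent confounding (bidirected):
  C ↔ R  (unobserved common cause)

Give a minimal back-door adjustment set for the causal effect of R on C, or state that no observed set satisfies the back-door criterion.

R→C: no observed back-door set.

desc(R)\{R}={C,E,H}; candidates ⊆ {F}.
R↔C: latent back-door arc(s) into R.
size 0: {}; under {} R still reaches {C,F} ∋ C.
size 1: {F}; under {F} R still reaches {C} ∋ C.
R↔C cannot be blocked by any observed set — no back-door set.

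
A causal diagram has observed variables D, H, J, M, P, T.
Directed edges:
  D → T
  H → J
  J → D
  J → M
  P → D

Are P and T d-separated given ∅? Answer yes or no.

No — P and T are d-connected given ∅.

Bayes-Ball from P | ∅ reaches {D,T}.
T ∈ reach(P|∅) ⇒ P ⊥̸ T | ∅.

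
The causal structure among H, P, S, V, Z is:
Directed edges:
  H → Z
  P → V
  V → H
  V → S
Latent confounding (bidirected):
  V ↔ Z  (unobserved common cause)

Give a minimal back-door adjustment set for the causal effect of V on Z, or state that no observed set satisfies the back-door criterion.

desc(V)\{V}={H,S,Z}; candidates ⊆ {P}.
V↔Z: latent back-door arc(s) into V.
size 0: {}; under {} V still reaches {P,Z} ∋ Z.
size 1: {P}; under {P} V still reaches {Z} ∋ Z.
V↔Z cannot be blocked by any observed set — no back-door set.

V→Z: no observed back-door set.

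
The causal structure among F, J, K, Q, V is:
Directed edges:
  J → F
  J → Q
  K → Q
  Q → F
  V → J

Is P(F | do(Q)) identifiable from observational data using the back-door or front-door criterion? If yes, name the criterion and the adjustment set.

desc(Q)\{Q}={F}; candidates ⊆ {J,K,V}.
size 0: {}; under {} Q still reaches {F,J,K,V} ∋ F.
{J}: Q⊥F given {J} in G with Q→· removed — back-door holds.
P(F|do(Q)) = Σ_{J} P(F|Q,J)·P(J).

P(F|do(Q)): backdoor, adjust for {J}.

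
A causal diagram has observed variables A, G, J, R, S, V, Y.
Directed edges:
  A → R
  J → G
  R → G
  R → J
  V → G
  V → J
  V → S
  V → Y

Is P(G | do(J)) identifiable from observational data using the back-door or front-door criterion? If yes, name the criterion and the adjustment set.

P(G|do(J)): backdoor, adjust for {R, V}.

desc(J)\{J}={G}; candidates ⊆ {A,R,S,V,Y}.
size 0: {}; under {} J still reaches {A,G,R,S,V,Y} ∋ G.
size 1: {A}, {R}, {S} …(+2); under {A} J still reaches {G,R,S,V,Y} ∋ G.
{R,V}: J⊥G given {R,V} in G with J→· removed — back-door holds.
P(G|do(J)) = Σ_{R,V} P(G|J,R,V)·P(R,V).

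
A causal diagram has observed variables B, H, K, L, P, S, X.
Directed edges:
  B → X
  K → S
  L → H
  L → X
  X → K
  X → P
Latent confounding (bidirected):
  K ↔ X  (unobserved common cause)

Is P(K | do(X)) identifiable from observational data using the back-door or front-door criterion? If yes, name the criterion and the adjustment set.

P(K|do(X)): not identifiable (no BD/FD set).

desc(X)\{X}={K,P,S}; candidates ⊆ {B,H,L}.
X↔K: latent back-door arc(s) into X.
size 0: {}; under {} X still reaches {B,H,K,L,S} ∋ K.
size 1: {B}, {H}, {L}; under {B} X still reaches {H,K,L,S} ∋ K.
size 2: {B,H}, {B,L}, {H,L}; under {B,H} X still reaches {K,L,S} ∋ K.
X↔K cannot be blocked by any observed set — no back-door set.
No mediator lies on a directed X→…→K path.
Neither criterion identifies P(K|do(X)) in this graph.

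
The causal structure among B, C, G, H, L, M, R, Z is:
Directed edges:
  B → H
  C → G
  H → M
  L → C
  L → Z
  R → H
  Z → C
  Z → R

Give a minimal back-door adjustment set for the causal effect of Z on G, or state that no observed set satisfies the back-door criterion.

desc(Z)\{Z}={C,G,H,M,R}; candidates ⊆ {B,L}.
size 0: {}; under {} Z still reaches {C,G,L} ∋ G.
{L}: Z⊥G given {L} in G with Z→· removed — back-door holds.

Z→G: minimal back-door set {L}.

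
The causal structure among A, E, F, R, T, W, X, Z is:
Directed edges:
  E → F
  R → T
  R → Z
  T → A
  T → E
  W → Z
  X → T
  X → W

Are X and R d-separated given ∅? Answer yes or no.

Bayes-Ball from X | ∅ reaches {A,E,F,T,W,Z}.
R ∉ reach(X|∅) ⇒ X ⊥ R | ∅.

Yes — X ⊥ R | ∅.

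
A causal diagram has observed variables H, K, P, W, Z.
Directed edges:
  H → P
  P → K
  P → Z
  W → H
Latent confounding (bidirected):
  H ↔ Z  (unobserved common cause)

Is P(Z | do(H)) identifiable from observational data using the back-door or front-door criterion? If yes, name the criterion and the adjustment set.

P(Z|do(H)): frontdoor, adjust for {P}.

desc(H)\{H}={K,P,Z}; candidates ⊆ {W}.
H↔Z: latent back-door arc(s) into H.
size 0: {}; under {} H still reaches {W,Z} ∋ Z.
size 1: {W}; under {W} H still reaches {Z} ∋ Z.
H↔Z cannot be blocked by any observed set — no back-door set.
{P}: (i) intercepts every directed H→Z path; (ii) no back-door H→{P}; (iii) {H} blocks every back-door {P}→Z. Front-door holds.
P(Z|do(H)) = Σ_{P} P(P|H) Σ_{H'} P(Z|P,H')P(H').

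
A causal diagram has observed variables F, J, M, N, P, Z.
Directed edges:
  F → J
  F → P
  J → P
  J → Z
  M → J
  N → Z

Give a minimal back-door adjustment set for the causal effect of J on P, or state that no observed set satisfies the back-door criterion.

J→P: minimal back-door set {F}.

desc(J)\{J}={P,Z}; candidates ⊆ {F,M,N}.
size 0: {}; under {} J still reaches {F,M,P} ∋ P.
{F}: J⊥P given {F} in G with J→· removed — back-door holds.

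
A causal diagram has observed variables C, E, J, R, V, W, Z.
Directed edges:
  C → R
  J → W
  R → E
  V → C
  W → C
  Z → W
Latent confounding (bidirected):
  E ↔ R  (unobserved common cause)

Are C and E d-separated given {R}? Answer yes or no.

No — C and E are d-connected given {R}.

Bayes-Ball from C | {R} reaches {E,J,V,W,Z}.
E ∈ reach(C|{R}) ⇒ C ⊥̸ E | {R}.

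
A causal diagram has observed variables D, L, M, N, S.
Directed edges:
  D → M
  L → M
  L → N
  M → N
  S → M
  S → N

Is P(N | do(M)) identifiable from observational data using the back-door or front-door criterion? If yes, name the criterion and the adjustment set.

P(N|do(M)): backdoor, adjust for {L, S}.

desc(M)\{M}={N}; candidates ⊆ {D,L,S}.
size 0: {}; under {} M still reaches {D,L,N,S} ∋ N.
size 1: {D}, {L}, {S}; under {D} M still reaches {L,N,S} ∋ N.
{L,S}: M⊥N given {L,S} in G with M→· removed — back-door holds.
P(N|do(M)) = Σ_{L,S} P(N|M,L,S)·P(L,S).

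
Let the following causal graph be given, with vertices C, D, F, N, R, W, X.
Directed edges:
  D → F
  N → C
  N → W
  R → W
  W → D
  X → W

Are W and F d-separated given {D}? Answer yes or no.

Yes — W ⊥ F | {D}.

Bayes-Ball from W | {D} reaches {C,N,R,X}.
F ∉ reach(W|{D}) ⇒ W ⊥ F | {D}.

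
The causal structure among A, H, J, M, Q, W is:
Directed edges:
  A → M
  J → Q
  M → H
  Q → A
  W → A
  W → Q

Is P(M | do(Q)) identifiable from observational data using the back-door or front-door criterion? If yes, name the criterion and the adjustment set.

desc(Q)\{Q}={A,H,M}; candidates ⊆ {J,W}.
size 0: {}; under {} Q still reaches {A,H,J,M,W} ∋ M.
{W}: Q⊥M given {W} in G with Q→· removed — back-door holds.
P(M|do(Q)) = Σ_{W} P(M|Q,W)·P(W).

P(M|do(Q)): backdoor, adjust for {W}.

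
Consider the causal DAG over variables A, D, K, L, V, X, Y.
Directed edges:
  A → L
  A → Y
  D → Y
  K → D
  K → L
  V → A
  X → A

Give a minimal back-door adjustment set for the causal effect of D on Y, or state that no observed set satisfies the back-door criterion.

desc(D)\{D}={Y}; candidates ⊆ {A,K,L,V,X}.
∅: D⊥Y given ∅ in G with D→· removed — back-door holds.

D→Y: minimal back-door set ∅.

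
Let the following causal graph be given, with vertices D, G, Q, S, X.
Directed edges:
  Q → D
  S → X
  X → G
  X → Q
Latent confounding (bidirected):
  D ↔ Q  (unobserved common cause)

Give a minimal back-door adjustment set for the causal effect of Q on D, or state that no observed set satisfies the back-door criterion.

Q→D: no observed back-door set.

desc(Q)\{Q}={D}; candidates ⊆ {G,S,X}.
Q↔D: latent back-door arc(s) into Q.
size 0: {}; under {} Q still reaches {D,G,S,X} ∋ D.
size 1: {G}, {S}, {X}; under {G} Q still reaches {D,S,X} ∋ D.
size 2: {G,S}, {G,X}, {S,X}; under {G,S} Q still reaches {D,X} ∋ D.
Q↔D cannot be blocked by any observed set — no back-door set.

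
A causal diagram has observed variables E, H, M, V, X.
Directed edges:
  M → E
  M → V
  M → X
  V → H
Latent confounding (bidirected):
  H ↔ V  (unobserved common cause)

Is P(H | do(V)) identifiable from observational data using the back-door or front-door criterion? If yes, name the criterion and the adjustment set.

P(H|do(V)): not identifiable (no BD/FD set).

desc(V)\{V}={H}; candidates ⊆ {E,M,X}.
V↔H: latent back-door arc(s) into V.
size 0: {}; under {} V still reaches {E,H,M,X} ∋ H.
size 1: {E}, {M}, {X}; under {E} V still reaches {H,M,X} ∋ H.
size 2: {E,M}, {E,X}, {M,X}; under {E,M} V still reaches {H} ∋ H.
V↔H cannot be blocked by any observed set — no back-door set.
No mediator lies on a directed V→…→H path.
Neither criterion identifies P(H|do(V)) in this graph.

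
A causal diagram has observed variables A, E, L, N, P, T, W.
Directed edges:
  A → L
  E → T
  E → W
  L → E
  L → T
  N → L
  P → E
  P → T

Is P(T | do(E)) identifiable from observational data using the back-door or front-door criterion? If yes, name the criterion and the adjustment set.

P(T|do(E)): backdoor, adjust for {L, P}.

desc(E)\{E}={T,W}; candidates ⊆ {A,L,N,P}.
size 0: {}; under {} E still reaches {A,L,N,P,T} ∋ T.
size 1: {A}, {L}, {N} …(+1); under {A} E still reaches {L,N,P,T} ∋ T.
{L,P}: E⊥T given {L,P} in G with E→· removed — back-door holds.
P(T|do(E)) = Σ_{L,P} P(T|E,L,P)·P(L,P).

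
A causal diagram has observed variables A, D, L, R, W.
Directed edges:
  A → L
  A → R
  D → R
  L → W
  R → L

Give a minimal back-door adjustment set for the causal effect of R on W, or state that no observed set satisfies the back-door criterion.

R→W: minimal back-door set {A}.

desc(R)\{R}={L,W}; candidates ⊆ {A,D}.
size 0: {}; under {} R still reaches {A,D,L,W} ∋ W.
{A}: R⊥W given {A} in G with R→· removed — back-door holds.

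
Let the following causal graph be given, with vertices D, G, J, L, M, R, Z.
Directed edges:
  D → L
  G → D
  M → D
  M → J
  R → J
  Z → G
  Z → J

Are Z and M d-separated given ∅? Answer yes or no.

Yes — Z ⊥ M | ∅.

Bayes-Ball from Z | ∅ reaches {D,G,J,L}.
M ∉ reach(Z|∅) ⇒ Z ⊥ M | ∅.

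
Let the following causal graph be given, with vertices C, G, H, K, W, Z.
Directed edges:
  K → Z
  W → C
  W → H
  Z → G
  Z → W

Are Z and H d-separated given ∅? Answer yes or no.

No — Z and H are d-connected given ∅.

Bayes-Ball from Z | ∅ reaches {C,G,H,K,W}.
H ∈ reach(Z|∅) ⇒ Z ⊥̸ H | ∅.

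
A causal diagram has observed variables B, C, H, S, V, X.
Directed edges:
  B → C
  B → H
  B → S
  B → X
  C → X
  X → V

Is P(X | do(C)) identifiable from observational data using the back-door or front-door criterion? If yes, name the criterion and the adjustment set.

desc(C)\{C}={V,X}; candidates ⊆ {B,H,S}.
size 0: {}; under {} C still reaches {B,H,S,V,X} ∋ X.
{B}: C⊥X given {B} in G with C→· removed — back-door holds.
P(X|do(C)) = Σ_{B} P(X|C,B)·P(B).

P(X|do(C)): backdoor, adjust for {B}.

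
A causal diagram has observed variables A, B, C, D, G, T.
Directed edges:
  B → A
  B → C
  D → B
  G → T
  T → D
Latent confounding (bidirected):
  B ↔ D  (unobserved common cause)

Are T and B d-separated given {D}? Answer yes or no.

Bayes-Ball from T | {D} reaches {A,B,C,G}.
B ∈ reach(T|{D}) ⇒ T ⊥̸ B | {D}.

No — T and B are d-connected given {D}.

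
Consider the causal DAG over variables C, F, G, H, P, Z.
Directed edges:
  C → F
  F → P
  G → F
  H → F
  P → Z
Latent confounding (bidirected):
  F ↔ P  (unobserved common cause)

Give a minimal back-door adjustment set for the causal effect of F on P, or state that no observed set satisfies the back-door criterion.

F→P: no observed back-door set.

desc(F)\{F}={P,Z}; candidates ⊆ {C,G,H}.
F↔P: latent back-door arc(s) into F.
size 0: {}; under {} F still reaches {C,G,H,P,Z} ∋ P.
size 1: {C}, {G}, {H}; under {C} F still reaches {G,H,P,Z} ∋ P.
size 2: {C,G}, {C,H}, {G,H}; under {C,G} F still reaches {H,P,Z} ∋ P.
F↔P cannot be blocked by any observed set — no back-door set.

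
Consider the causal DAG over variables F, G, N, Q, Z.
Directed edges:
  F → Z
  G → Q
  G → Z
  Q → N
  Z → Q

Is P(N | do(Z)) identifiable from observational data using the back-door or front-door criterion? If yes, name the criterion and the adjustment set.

desc(Z)\{Z}={N,Q}; candidates ⊆ {F,G}.
size 0: {}; under {} Z still reaches {F,G,N,Q} ∋ N.
{G}: Z⊥N given {G} in G with Z→· removed — back-door holds.
P(N|do(Z)) = Σ_{G} P(N|Z,G)·P(G).

P(N|do(Z)): backdoor, adjust for {G}.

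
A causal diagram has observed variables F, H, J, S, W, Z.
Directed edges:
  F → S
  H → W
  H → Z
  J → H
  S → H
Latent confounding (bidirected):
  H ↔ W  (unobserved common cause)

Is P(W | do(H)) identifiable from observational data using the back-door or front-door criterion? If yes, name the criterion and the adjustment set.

P(W|do(H)): not identifiable (no BD/FD set).

desc(H)\{H}={W,Z}; candidates ⊆ {F,J,S}.
H↔W: latent back-door arc(s) into H.
size 0: {}; under {} H still reaches {F,J,S,W} ∋ W.
size 1: {F}, {J}, {S}; under {F} H still reaches {J,S,W} ∋ W.
size 2: {F,J}, {F,S}, {J,S}; under {F,J} H still reaches {S,W} ∋ W.
H↔W cannot be blocked by any observed set — no back-door set.
No mediator lies on a directed H→…→W path.
Neither criterion identifies P(W|do(H)) in this graph.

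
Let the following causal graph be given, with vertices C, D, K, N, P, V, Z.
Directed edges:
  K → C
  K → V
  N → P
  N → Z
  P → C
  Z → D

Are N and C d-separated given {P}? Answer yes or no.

Bayes-Ball from N | {P} reaches {D,Z}.
C ∉ reach(N|{P}) ⇒ N ⊥ C | {P}.

Yes — N ⊥ C | {P}.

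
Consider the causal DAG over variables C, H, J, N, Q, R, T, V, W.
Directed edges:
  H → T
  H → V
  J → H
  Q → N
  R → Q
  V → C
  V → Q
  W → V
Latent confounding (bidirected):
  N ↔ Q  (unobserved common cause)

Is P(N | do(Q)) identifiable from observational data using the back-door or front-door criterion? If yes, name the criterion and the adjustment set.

P(N|do(Q)): not identifiable (no BD/FD set).

desc(Q)\{Q}={N}; candidates ⊆ {C,H,J,R,T,V,W}.
Q↔N: latent back-door arc(s) into Q.
size 0: {}; under {} Q still reaches {C,H,J,N,R,T,V,W} ∋ N.
size 1: {C}, {H}, {J} …(+4); under {C} Q still reaches {H,J,N,R,T,V,W} ∋ N.
size 2: {C,H}, {C,J}, {C,R} …(+18); under {C,H} Q still reaches {N,R,V,W} ∋ N.
Q↔N cannot be blocked by any observed set — no back-door set.
No mediator lies on a directed Q→…→N path.
Neither criterion identifies P(N|do(Q)) in this graph.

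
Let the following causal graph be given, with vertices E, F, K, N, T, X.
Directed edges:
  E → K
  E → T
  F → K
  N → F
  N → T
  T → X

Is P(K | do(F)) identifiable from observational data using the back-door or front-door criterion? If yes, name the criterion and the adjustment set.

P(K|do(F)): backdoor, adjust for ∅.

desc(F)\{F}={K}; candidates ⊆ {E,N,T,X}.
∅: F⊥K given ∅ in G with F→· removed — back-door holds.
P(K|do(F)) = P(K|F) — no adjustment needed.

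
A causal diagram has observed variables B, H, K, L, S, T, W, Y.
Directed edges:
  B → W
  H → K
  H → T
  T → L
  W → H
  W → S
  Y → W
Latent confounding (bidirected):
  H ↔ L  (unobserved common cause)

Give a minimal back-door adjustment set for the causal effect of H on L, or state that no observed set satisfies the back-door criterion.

desc(H)\{H}={K,L,T}; candidates ⊆ {B,S,W,Y}.
H↔L: latent back-door arc(s) into H.
size 0: {}; under {} H still reaches {B,L,S,W,Y} ∋ L.
size 1: {B}, {S}, {W} …(+1); under {B} H still reaches {L,S,W,Y} ∋ L.
size 2: {B,S}, {B,W}, {B,Y} …(+3); under {B,S} H still reaches {L,W,Y} ∋ L.
H↔L cannot be blocked by any observed set — no back-door set.

H→L: no observed back-door set.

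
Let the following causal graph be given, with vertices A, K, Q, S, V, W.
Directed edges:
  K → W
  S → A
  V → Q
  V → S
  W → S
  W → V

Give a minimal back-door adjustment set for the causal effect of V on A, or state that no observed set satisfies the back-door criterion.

desc(V)\{V}={A,Q,S}; candidates ⊆ {K,W}.
size 0: {}; under {} V still reaches {A,K,S,W} ∋ A.
{W}: V⊥A given {W} in G with V→· removed — back-door holds.

V→A: minimal back-door set {W}.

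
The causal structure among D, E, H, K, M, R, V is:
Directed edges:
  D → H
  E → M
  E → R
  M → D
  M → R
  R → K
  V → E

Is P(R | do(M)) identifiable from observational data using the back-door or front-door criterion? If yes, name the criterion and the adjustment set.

P(R|do(M)): backdoor, adjust for {E}.

desc(M)\{M}={D,H,K,R}; candidates ⊆ {E,V}.
size 0: {}; under {} M still reaches {E,K,R,V} ∋ R.
{E}: M⊥R given {E} in G with M→· removed — back-door holds.
P(R|do(M)) = Σ_{E} P(R|M,E)·P(E).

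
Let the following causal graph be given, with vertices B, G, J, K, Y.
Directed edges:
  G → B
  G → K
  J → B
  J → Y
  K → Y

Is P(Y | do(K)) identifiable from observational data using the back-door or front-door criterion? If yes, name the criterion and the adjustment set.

P(Y|do(K)): backdoor, adjust for ∅.

desc(K)\{K}={Y}; candidates ⊆ {B,G,J}.
∅: K⊥Y given ∅ in G with K→· removed — back-door holds.
P(Y|do(K)) = P(Y|K) — no adjustment needed.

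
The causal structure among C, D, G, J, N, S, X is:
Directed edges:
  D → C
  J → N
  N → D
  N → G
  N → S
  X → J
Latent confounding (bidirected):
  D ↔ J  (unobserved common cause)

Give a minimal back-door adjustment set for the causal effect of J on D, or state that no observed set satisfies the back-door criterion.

desc(J)\{J}={C,D,G,N,S}; candidates ⊆ {X}.
J↔D: latent back-door arc(s) into J.
size 0: {}; under {} J still reaches {C,D,X} ∋ D.
size 1: {X}; under {X} J still reaches {C,D} ∋ D.
J↔D cannot be blocked by any observed set — no back-door set.

J→D: no observed back-door set.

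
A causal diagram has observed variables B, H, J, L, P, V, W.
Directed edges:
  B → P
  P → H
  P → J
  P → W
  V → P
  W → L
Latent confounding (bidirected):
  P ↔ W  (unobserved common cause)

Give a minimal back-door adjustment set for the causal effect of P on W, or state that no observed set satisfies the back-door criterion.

desc(P)\{P}={H,J,L,W}; candidates ⊆ {B,V}.
P↔W: latent back-door arc(s) into P.
size 0: {}; under {} P still reaches {B,L,V,W} ∋ W.
size 1: {B}, {V}; under {B} P still reaches {L,V,W} ∋ W.
size 2: {B,V}; under {B,V} P still reaches {L,W} ∋ W.
P↔W cannot be blocked by any observed set — no back-door set.

P→W: no observed back-door set.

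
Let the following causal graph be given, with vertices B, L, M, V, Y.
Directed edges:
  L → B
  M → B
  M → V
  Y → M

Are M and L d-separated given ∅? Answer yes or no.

Yes — M ⊥ L | ∅.

Bayes-Ball from M | ∅ reaches {B,V,Y}.
L ∉ reach(M|∅) ⇒ M ⊥ L | ∅.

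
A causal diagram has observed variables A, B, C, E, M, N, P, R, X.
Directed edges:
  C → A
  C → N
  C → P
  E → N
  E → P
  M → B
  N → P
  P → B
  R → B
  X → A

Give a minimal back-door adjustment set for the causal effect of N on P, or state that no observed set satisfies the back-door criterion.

desc(N)\{N}={B,P}; candidates ⊆ {A,C,E,M,R,X}.
size 0: {}; under {} N still reaches {A,B,C,E,P} ∋ P.
size 1: {A}, {C}, {E} …(+3); under {A} N still reaches {B,C,E,P,X} ∋ P.
{C,E}: N⊥P given {C,E} in G with N→· removed — back-door holds.

N→P: minimal back-door set {C, E}.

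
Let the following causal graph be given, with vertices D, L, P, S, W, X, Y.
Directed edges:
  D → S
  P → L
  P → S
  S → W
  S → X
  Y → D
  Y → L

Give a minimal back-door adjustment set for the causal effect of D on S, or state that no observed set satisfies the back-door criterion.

D→S: minimal back-door set ∅.

desc(D)\{D}={S,W,X}; candidates ⊆ {L,P,Y}.
∅: D⊥S given ∅ in G with D→· removed — back-door holds.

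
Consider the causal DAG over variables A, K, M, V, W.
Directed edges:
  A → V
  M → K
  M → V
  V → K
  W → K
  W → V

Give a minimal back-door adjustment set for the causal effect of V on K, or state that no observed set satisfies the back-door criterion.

V→K: minimal back-door set {M, W}.

desc(V)\{V}={K}; candidates ⊆ {A,M,W}.
size 0: {}; under {} V still reaches {A,K,M,W} ∋ K.
size 1: {A}, {M}, {W}; under {A} V still reaches {K,M,W} ∋ K.
{M,W}: V⊥K given {M,W} in G with V→· removed — back-door holds.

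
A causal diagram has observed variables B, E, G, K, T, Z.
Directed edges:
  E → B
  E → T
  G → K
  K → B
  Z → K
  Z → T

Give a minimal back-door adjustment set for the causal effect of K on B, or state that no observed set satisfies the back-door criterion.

K→B: minimal back-door set ∅.

desc(K)\{K}={B}; candidates ⊆ {E,G,T,Z}.
∅: K⊥B given ∅ in G with K→· removed — back-door holds.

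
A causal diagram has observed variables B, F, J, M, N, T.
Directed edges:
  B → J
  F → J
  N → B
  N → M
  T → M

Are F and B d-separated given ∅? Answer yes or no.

Yes — F ⊥ B | ∅.

Bayes-Ball from F | ∅ reaches {J}.
B ∉ reach(F|∅) ⇒ F ⊥ B | ∅.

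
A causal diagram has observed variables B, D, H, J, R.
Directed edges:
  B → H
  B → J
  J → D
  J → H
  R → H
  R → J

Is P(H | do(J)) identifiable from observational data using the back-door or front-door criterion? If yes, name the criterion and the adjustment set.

desc(J)\{J}={D,H}; candidates ⊆ {B,R}.
size 0: {}; under {} J still reaches {B,H,R} ∋ H.
size 1: {B}, {R}; under {B} J still reaches {H,R} ∋ H.
{B,R}: J⊥H given {B,R} in G with J→· removed — back-door holds.
P(H|do(J)) = Σ_{B,R} P(H|J,B,R)·P(B,R).

P(H|do(J)): backdoor, adjust for {B, R}.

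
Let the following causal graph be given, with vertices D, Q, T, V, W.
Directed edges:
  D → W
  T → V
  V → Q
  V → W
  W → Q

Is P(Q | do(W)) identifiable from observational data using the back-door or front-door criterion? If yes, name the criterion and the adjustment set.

P(Q|do(W)): backdoor, adjust for {V}.

desc(W)\{W}={Q}; candidates ⊆ {D,T,V}.
size 0: {}; under {} W still reaches {D,Q,T,V} ∋ Q.
{V}: W⊥Q given {V} in G with W→· removed — back-door holds.
P(Q|do(W)) = Σ_{V} P(Q|W,V)·P(V).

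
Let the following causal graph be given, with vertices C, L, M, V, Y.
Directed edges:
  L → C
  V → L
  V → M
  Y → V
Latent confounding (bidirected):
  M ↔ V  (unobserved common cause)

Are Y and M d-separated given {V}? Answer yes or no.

Bayes-Ball from Y | {V} reaches {M}.
M ∈ reach(Y|{V}) ⇒ Y ⊥̸ M | {V}.

No — Y and M are d-connected given {V}.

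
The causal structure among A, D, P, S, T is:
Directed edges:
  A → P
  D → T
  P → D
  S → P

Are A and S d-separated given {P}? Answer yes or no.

Bayes-Ball from A | {P} reaches {S}.
S ∈ reach(A|{P}) ⇒ A ⊥̸ S | {P}.

No — A and S are d-connected given {P}.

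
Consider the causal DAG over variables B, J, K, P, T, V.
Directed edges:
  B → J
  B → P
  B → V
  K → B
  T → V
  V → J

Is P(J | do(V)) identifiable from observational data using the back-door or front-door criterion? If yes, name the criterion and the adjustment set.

P(J|do(V)): backdoor, adjust for {B}.

desc(V)\{V}={J}; candidates ⊆ {B,K,P,T}.
size 0: {}; under {} V still reaches {B,J,K,P,T} ∋ J.
{B}: V⊥J given {B} in G with V→· removed — back-door holds.
P(J|do(V)) = Σ_{B} P(J|V,B)·P(B).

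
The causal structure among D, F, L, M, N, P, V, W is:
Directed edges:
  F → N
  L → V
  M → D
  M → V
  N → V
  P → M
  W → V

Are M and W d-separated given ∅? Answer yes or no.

Bayes-Ball from M | ∅ reaches {D,P,V}.
W ∉ reach(M|∅) ⇒ M ⊥ W | ∅.

Yes — M ⊥ W | ∅.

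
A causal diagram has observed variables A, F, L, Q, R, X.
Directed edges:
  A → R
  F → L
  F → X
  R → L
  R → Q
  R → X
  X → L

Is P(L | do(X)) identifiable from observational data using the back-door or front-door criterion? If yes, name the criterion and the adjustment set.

desc(X)\{X}={L}; candidates ⊆ {A,F,Q,R}.
size 0: {}; under {} X still reaches {A,F,L,Q,R} ∋ L.
size 1: {A}, {F}, {Q} …(+1); under {A} X still reaches {F,L,Q,R} ∋ L.
{F,R}: X⊥L given {F,R} in G with X→· removed — back-door holds.
P(L|do(X)) = Σ_{F,R} P(L|X,F,R)·P(F,R).

P(L|do(X)): backdoor, adjust for {F, R}.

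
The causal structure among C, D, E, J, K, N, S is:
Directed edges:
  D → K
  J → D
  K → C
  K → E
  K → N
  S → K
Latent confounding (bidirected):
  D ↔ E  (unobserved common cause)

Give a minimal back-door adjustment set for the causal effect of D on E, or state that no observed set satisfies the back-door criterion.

D→E: no observed back-door set.

desc(D)\{D}={C,E,K,N}; candidates ⊆ {J,S}.
D↔E: latent back-door arc(s) into D.
size 0: {}; under {} D still reaches {E,J} ∋ E.
size 1: {J}, {S}; under {J} D still reaches {E} ∋ E.
size 2: {J,S}; under {J,S} D still reaches {E} ∋ E.
D↔E cannot be blocked by any observed set — no back-door set.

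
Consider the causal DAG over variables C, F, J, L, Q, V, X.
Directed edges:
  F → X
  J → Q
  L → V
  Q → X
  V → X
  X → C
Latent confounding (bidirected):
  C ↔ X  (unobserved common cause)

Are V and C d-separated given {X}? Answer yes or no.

No — V and C are d-connected given {X}.

Bayes-Ball from V | {X} reaches {C,F,J,L,Q}.
C ∈ reach(V|{X}) ⇒ V ⊥̸ C | {X}.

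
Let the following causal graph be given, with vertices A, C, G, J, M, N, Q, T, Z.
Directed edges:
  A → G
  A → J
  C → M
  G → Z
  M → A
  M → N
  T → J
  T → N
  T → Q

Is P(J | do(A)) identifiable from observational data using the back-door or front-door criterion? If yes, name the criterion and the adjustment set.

P(J|do(A)): backdoor, adjust for ∅.

desc(A)\{A}={G,J,Z}; candidates ⊆ {C,M,N,Q,T}.
∅: A⊥J given ∅ in G with A→· removed — back-door holds.
P(J|do(A)) = P(J|A) — no adjustment needed.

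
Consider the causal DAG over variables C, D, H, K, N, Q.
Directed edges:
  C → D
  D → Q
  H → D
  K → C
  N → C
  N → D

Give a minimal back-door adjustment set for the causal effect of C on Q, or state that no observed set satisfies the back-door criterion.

desc(C)\{C}={D,Q}; candidates ⊆ {H,K,N}.
size 0: {}; under {} C still reaches {D,K,N,Q} ∋ Q.
{N}: C⊥Q given {N} in G with C→· removed — back-door holds.

C→Q: minimal back-door set {N}.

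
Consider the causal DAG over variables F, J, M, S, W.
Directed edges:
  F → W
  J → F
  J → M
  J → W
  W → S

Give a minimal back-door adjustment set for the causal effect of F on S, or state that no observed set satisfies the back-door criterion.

F→S: minimal back-door set {J}.

desc(F)\{F}={S,W}; candidates ⊆ {J,M}.
size 0: {}; under {} F still reaches {J,M,S,W} ∋ S.
{J}: F⊥S given {J} in G with F→· removed — back-door holds.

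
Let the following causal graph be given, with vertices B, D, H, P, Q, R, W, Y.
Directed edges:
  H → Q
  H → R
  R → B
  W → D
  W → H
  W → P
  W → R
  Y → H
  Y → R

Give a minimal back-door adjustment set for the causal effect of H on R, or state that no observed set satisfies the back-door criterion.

H→R: minimal back-door set {W, Y}.

desc(H)\{H}={B,Q,R}; candidates ⊆ {D,P,W,Y}.
size 0: {}; under {} H still reaches {B,D,P,R,W,Y} ∋ R.
size 1: {D}, {P}, {W} …(+1); under {D} H still reaches {B,P,R,W,Y} ∋ R.
{W,Y}: H⊥R given {W,Y} in G with H→· removed — back-door holds.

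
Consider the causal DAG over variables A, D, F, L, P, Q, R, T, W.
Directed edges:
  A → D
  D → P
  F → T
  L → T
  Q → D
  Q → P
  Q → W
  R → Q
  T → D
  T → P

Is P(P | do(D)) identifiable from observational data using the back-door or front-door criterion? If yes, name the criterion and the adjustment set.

desc(D)\{D}={P}; candidates ⊆ {A,F,L,Q,R,T,W}.
size 0: {}; under {} D still reaches {A,F,L,P,Q,R,T,W} ∋ P.
size 1: {A}, {F}, {L} …(+4); under {A} D still reaches {F,L,P,Q,R,T,W} ∋ P.
{Q,T}: D⊥P given {Q,T} in G with D→· removed — back-door holds.
P(P|do(D)) = Σ_{Q,T} P(P|D,Q,T)·P(Q,T).

P(P|do(D)): backdoor, adjust for {Q, T}.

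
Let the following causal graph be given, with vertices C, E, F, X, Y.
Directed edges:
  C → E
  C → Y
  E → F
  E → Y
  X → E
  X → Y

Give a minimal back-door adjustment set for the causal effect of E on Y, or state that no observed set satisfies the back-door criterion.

E→Y: minimal back-door set {C, X}.

desc(E)\{E}={F,Y}; candidates ⊆ {C,X}.
size 0: {}; under {} E still reaches {C,X,Y} ∋ Y.
size 1: {C}, {X}; under {C} E still reaches {X,Y} ∋ Y.
{C,X}: E⊥Y given {C,X} in G with E→· removed — back-door holds.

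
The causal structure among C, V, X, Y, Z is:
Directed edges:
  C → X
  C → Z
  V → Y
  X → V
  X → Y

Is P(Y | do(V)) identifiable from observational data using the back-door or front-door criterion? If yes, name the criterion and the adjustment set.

P(Y|do(V)): backdoor, adjust for {X}.

desc(V)\{V}={Y}; candidates ⊆ {C,X,Z}.
size 0: {}; under {} V still reaches {C,X,Y,Z} ∋ Y.
{X}: V⊥Y given {X} in G with V→· removed — back-door holds.
P(Y|do(V)) = Σ_{X} P(Y|V,X)·P(X).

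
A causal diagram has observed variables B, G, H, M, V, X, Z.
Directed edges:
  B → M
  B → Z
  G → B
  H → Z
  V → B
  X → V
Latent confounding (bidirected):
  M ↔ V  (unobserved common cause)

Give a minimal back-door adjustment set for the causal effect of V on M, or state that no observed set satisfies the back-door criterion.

desc(V)\{V}={B,M,Z}; candidates ⊆ {G,H,X}.
V↔M: latent back-door arc(s) into V.
size 0: {}; under {} V still reaches {M,X} ∋ M.
size 1: {G}, {H}, {X}; under {G} V still reaches {M,X} ∋ M.
size 2: {G,H}, {G,X}, {H,X}; under {G,H} V still reaches {M,X} ∋ M.
V↔M cannot be blocked by any observed set — no back-door set.

V→M: no observed back-door set.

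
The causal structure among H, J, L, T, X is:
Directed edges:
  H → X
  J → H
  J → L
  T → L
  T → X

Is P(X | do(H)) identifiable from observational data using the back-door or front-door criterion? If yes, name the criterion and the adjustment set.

P(X|do(H)): backdoor, adjust for ∅.

desc(H)\{H}={X}; candidates ⊆ {J,L,T}.
∅: H⊥X given ∅ in G with H→· removed — back-door holds.
P(X|do(H)) = P(X|H) — no adjustment needed.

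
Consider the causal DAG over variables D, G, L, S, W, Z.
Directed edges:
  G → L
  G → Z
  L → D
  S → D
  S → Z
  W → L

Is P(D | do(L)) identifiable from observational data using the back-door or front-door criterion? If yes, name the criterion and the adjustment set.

desc(L)\{L}={D}; candidates ⊆ {G,S,W,Z}.
∅: L⊥D given ∅ in G with L→· removed — back-door holds.
P(D|do(L)) = P(D|L) — no adjustment needed.

P(D|do(L)): backdoor, adjust for ∅.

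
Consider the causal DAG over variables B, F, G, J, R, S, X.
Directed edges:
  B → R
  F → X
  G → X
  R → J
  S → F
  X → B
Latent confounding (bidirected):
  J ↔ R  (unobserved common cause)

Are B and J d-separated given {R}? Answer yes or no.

No — B and J are d-connected given {R}.

Bayes-Ball from B | {R} reaches {F,G,J,S,X}.
J ∈ reach(B|{R}) ⇒ B ⊥̸ J | {R}.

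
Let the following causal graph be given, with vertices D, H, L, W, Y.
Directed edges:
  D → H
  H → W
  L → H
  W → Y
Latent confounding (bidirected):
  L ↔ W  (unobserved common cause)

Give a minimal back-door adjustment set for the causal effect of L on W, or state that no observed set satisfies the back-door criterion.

L→W: no observed back-door set.

desc(L)\{L}={H,W,Y}; candidates ⊆ {D}.
L↔W: latent back-door arc(s) into L.
size 0: {}; under {} L still reaches {W,Y} ∋ W.
size 1: {D}; under {D} L still reaches {W,Y} ∋ W.
L↔W cannot be blocked by any observed set — no back-door set.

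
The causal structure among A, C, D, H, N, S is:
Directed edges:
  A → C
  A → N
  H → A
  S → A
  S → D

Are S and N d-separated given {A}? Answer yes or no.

Yes — S ⊥ N | {A}.

Bayes-Ball from S | {A} reaches {D,H}.
N ∉ reach(S|{A}) ⇒ S ⊥ N | {A}.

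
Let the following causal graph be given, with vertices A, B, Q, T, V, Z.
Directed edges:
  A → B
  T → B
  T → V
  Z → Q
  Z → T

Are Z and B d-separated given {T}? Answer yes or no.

Yes — Z ⊥ B | {T}.

Bayes-Ball from Z | {T} reaches {Q}.
B ∉ reach(Z|{T}) ⇒ Z ⊥ B | {T}.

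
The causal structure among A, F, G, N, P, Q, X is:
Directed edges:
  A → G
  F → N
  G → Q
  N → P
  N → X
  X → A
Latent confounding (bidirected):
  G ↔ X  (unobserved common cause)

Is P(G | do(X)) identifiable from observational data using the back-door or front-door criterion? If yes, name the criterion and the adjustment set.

P(G|do(X)): frontdoor, adjust for {A}.

desc(X)\{X}={A,G,Q}; candidates ⊆ {F,N,P}.
X↔G: latent back-door arc(s) into X.
size 0: {}; under {} X still reaches {F,G,N,P,Q} ∋ G.
size 1: {F}, {N}, {P}; under {F} X still reaches {G,N,P,Q} ∋ G.
size 2: {F,N}, {F,P}, {N,P}; under {F,N} X still reaches {G,Q} ∋ G.
X↔G cannot be blocked by any observed set — no back-door set.
{A}: (i) intercepts every directed X→G path; (ii) no back-door X→{A}; (iii) {X} blocks every back-door {A}→G. Front-door holds.
P(G|do(X)) = Σ_{A} P(A|X) Σ_{X'} P(G|A,X')P(X').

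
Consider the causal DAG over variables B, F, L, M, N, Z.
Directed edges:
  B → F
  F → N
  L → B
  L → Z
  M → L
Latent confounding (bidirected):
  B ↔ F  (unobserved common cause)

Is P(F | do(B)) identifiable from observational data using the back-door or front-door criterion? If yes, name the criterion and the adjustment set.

desc(B)\{B}={F,N}; candidates ⊆ {L,M,Z}.
B↔F: latent back-door arc(s) into B.
size 0: {}; under {} B still reaches {F,L,M,N,Z} ∋ F.
size 1: {L}, {M}, {Z}; under {L} B still reaches {F,N} ∋ F.
size 2: {L,M}, {L,Z}, {M,Z}; under {L,M} B still reaches {F,N} ∋ F.
B↔F cannot be blocked by any observed set — no back-door set.
No mediator lies on a directed B→…→F path.
Neither criterion identifies P(F|do(B)) in this graph.

P(F|do(B)): not identifiable (no BD/FD set).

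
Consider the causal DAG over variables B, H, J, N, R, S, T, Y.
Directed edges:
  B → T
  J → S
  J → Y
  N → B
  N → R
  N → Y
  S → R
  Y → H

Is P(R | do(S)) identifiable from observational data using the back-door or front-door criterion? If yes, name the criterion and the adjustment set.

desc(S)\{S}={R}; candidates ⊆ {B,H,J,N,T,Y}.
∅: S⊥R given ∅ in G with S→· removed — back-door holds.
P(R|do(S)) = P(R|S) — no adjustment needed.

P(R|do(S)): backdoor, adjust for ∅.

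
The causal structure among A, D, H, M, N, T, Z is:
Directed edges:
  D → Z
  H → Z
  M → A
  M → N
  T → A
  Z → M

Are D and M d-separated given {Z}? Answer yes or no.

Bayes-Ball from D | {Z} reaches {H}.
M ∉ reach(D|{Z}) ⇒ D ⊥ M | {Z}.

Yes — D ⊥ M | {Z}.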